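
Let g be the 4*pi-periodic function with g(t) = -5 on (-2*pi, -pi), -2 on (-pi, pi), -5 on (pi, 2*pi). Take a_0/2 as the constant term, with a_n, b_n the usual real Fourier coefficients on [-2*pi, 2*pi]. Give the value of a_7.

a_7 = (1/(2*pi)) ∫_{-2*pi}^{2*pi} g(t) cos(7*t/2) dt.
g is even and cos(7*t/2) is even, so the integrand is even and a_7 = 1/pi ∫_0^{2*pi} g(t) cos(7*t/2) dt.
Split the integral at the breakpoints.
Directly, an antiderivative of (-2) cos(7*t/2) is -4*sin(7*t/2)/7; evaluating from 0 to pi: ∫_{0}^{pi} (-2) cos(7*t/2) dt = (4/7) - (0) = 4/7.
Directly, an antiderivative of (-5) cos(7*t/2) is -10*sin(7*t/2)/7; evaluating from pi to 2*pi: ∫_{pi}^{2*pi} (-5) cos(7*t/2) dt = (0) - (10/7) = -10/7.
Summing the pieces and multiplying by (1/pi) gives a_7 = -6/(7*pi).

-6/(7*pi)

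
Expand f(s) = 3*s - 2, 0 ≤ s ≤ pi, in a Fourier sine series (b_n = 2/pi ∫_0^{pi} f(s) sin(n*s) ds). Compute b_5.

b_5 = 2/pi ∫_0^{pi} (3*s - 2) sin(5*s) ds.
Integrating by parts (boundary term plus one more integral), an antiderivative of (3*s - 2) sin(5*s) is -3*s*cos(5*s)/5 + 3*sin(5*s)/25 + 2*cos(5*s)/5; evaluating from 0 to pi: ∫_{0}^{pi} (3*s - 2) sin(5*s) ds = (-2/5 + 3*pi/5) - (2/5) = -4/5 + 3*pi/5.
Hence b_5 = (2/pi)·(-4/5 + 3*pi/5) = 2*(-4 + 3*pi)/(5*pi).

2*(-4 + 3*pi)/(5*pi)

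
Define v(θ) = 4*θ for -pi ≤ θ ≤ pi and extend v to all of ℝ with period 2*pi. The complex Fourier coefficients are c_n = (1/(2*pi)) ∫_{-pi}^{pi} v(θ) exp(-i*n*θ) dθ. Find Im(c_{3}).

-4/3

Since v is real-valued, Im(c_{3}) = -(1/(2*pi)) ∫_{-pi}^{pi} v(θ) sin(3*θ) dθ = -b_{3}/2.
v is odd and sin(3*θ) is odd, so the integrand is even: ∫_{-pi}^{pi} v(θ) sin(3*θ) dθ = 2∫_0^{pi} v(θ) sin(3*θ) dθ.
Integrating by parts (boundary term plus one more integral), an antiderivative of (4*θ) sin(3*θ) is -4*θ*cos(3*θ)/3 + 4*sin(3*θ)/9; evaluating from 0 to pi: ∫_{0}^{pi} (4*θ) sin(3*θ) dθ = (4*pi/3) - (0) = 4*pi/3.
So ∫_{-pi}^{pi} v(θ) sin(3*θ) dθ = 8*pi/3.
Hence Im(c_{3}) = (-1/(2*pi))·(8*pi/3) = -4/3.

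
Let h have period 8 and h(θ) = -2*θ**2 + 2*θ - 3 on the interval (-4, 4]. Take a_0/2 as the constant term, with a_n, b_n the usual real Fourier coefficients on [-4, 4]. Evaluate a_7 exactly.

a_7 = 1/4 ∫_{-4}^{4} h(θ) cos(7*pi*θ/4) dθ.
Integrating by parts twice (tabular method), an antiderivative of (-2*θ**2 + 2*θ - 3) cos(7*pi*θ/4) is -8*θ**2*sin(7*pi*θ/4)/(7*pi) + 8*θ*sin(7*pi*θ/4)/(7*pi) - 64*θ*cos(7*pi*θ/4)/(49*pi**2) - 12*sin(7*pi*θ/4)/(7*pi) + 256*sin(7*pi*θ/4)/(343*pi**3) + 32*cos(7*pi*θ/4)/(49*pi**2); evaluating from -4 to 4: ∫_{-4}^{4} (-2*θ**2 + 2*θ - 3) cos(7*pi*θ/4) dθ = (32/(7*pi**2)) - (-288/(49*pi**2)) = 512/(49*pi**2).
Hence a_7 = (1/4)·(512/(49*pi**2)) = 128/(49*pi**2).

128/(49*pi**2)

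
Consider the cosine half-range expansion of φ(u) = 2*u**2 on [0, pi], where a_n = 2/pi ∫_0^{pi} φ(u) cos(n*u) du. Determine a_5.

-8/25

a_5 = 2/pi ∫_0^{pi} (2*u**2) cos(5*u) du.
Integrating by parts twice (tabular method), an antiderivative of (2*u**2) cos(5*u) is 2*u**2*sin(5*u)/5 + 4*u*cos(5*u)/25 - 4*sin(5*u)/125; evaluating from 0 to pi: ∫_{0}^{pi} (2*u**2) cos(5*u) du = (-4*pi/25) - (0) = -4*pi/25.
Hence a_5 = (2/pi)·(-4*pi/25) = -8/25.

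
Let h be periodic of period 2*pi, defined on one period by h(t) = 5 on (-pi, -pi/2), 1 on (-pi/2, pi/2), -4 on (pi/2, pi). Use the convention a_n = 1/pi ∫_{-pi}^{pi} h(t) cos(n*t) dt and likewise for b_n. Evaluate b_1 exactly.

b_1 = 1/pi ∫_{-pi}^{pi} h(t) sin(t) dt.
Split the integral at the breakpoints.
Directly, an antiderivative of (5) sin(t) is -5*cos(t); evaluating from -pi to -pi/2: ∫_{-pi}^{-pi/2} (5) sin(t) dt = (0) - (5) = -5.
Directly, an antiderivative of (1) sin(t) is -cos(t); evaluating from -pi/2 to pi/2: ∫_{-pi/2}^{pi/2} (1) sin(t) dt = (0) - (0) = 0.
Directly, an antiderivative of (-4) sin(t) is 4*cos(t); evaluating from pi/2 to pi: ∫_{pi/2}^{pi} (-4) sin(t) dt = (-4) - (0) = -4.
Summing the pieces and multiplying by (1/pi) gives b_1 = -9/pi.

-9/pi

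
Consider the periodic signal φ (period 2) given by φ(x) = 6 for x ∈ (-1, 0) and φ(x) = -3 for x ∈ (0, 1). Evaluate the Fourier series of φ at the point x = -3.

x = -3 differs from x = -1 by -1 full period(s), and the series is 2-periodic.
At x = -1 the one-sided limits are φ(-1^-) = -3 and φ(-1^+) = 6.
By Dirichlet's theorem the series converges to their average, [(-3) + (6)]/2 = 3/2.

3/2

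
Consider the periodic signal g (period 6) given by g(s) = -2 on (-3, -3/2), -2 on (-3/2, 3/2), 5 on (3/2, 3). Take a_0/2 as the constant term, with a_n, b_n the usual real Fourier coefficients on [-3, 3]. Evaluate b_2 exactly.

-7/pi

b_2 = 1/3 ∫_{-3}^{3} g(s) sin(2*pi*s/3) ds.
Split the integral at the breakpoints.
Directly, an antiderivative of (-2) sin(2*pi*s/3) is 3*cos(2*pi*s/3)/pi; evaluating from -3 to -3/2: ∫_{-3}^{-3/2} (-2) sin(2*pi*s/3) ds = (-3/pi) - (3/pi) = -6/pi.
Directly, an antiderivative of (-2) sin(2*pi*s/3) is 3*cos(2*pi*s/3)/pi; evaluating from -3/2 to 3/2: ∫_{-3/2}^{3/2} (-2) sin(2*pi*s/3) ds = (-3/pi) - (-3/pi) = 0.
Directly, an antiderivative of (5) sin(2*pi*s/3) is -15*cos(2*pi*s/3)/(2*pi); evaluating from 3/2 to 3: ∫_{3/2}^{3} (5) sin(2*pi*s/3) ds = (-15/(2*pi)) - (15/(2*pi)) = -15/pi.
Summing the pieces and multiplying by (1/3) gives b_2 = -7/pi.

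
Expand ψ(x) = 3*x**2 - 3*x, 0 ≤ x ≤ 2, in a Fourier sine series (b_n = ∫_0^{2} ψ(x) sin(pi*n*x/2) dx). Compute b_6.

b_6 = ∫_0^{2} (3*x**2 - 3*x) sin(3*pi*x) dx.
Integrating by parts twice (tabular method), an antiderivative of (3*x**2 - 3*x) sin(3*pi*x) is -x**2*cos(3*pi*x)/pi + 2*x*sin(3*pi*x)/(3*pi**2) + x*cos(3*pi*x)/pi - sin(3*pi*x)/(3*pi**2) + 2*cos(3*pi*x)/(9*pi**3); evaluating from 0 to 2: ∫_{0}^{2} (3*x**2 - 3*x) sin(3*pi*x) dx = (-2/pi + 2/(9*pi**3)) - (2/(9*pi**3)) = -2/pi.
Hence b_6 = -2/pi.

-2/pi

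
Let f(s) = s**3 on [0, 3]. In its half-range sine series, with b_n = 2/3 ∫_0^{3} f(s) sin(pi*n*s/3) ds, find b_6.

b_6 = 2/3 ∫_0^{3} (s**3) sin(2*pi*s) ds.
Integrating by parts three times (tabular method), an antiderivative of (s**3) sin(2*pi*s) is -s**3*cos(2*pi*s)/(2*pi) + 3*s**2*sin(2*pi*s)/(4*pi**2) + 3*s*cos(2*pi*s)/(4*pi**3) - 3*sin(2*pi*s)/(8*pi**4); evaluating from 0 to 3: ∫_{0}^{3} (s**3) sin(2*pi*s) ds = (9*(1 - 6*pi**2)/(4*pi**3)) - (0) = 9*(1 - 6*pi**2)/(4*pi**3).
Hence b_6 = (2/3)·(9*(1 - 6*pi**2)/(4*pi**3)) = -9/pi + 3/(2*pi**3).

-9/pi + 3/(2*pi**3)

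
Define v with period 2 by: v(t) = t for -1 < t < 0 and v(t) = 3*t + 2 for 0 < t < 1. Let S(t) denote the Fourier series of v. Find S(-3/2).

7/2

t = -3/2 differs from t = 1/2 by -1 full period(s), and the series is 2-periodic.
v is continuous at t = 1/2 with value 7/2, so the series converges to 7/2 there.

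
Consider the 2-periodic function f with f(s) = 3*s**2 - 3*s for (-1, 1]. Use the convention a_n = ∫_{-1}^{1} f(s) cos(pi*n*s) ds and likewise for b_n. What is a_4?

a_4 = ∫_{-1}^{1} f(s) cos(4*pi*s) ds.
Integrating by parts twice (tabular method), an antiderivative of (3*s**2 - 3*s) cos(4*pi*s) is 3*s**2*sin(4*pi*s)/(4*pi) - 3*s*sin(4*pi*s)/(4*pi) + 3*s*cos(4*pi*s)/(8*pi**2) - 3*sin(4*pi*s)/(32*pi**3) - 3*cos(4*pi*s)/(16*pi**2); evaluating from -1 to 1: ∫_{-1}^{1} (3*s**2 - 3*s) cos(4*pi*s) ds = (3/(16*pi**2)) - (-9/(16*pi**2)) = 3/(4*pi**2).
Hence a_4 = 3/(4*pi**2).

3/(4*pi**2)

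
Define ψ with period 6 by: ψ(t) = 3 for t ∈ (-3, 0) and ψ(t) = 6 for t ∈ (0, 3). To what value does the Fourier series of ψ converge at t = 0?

At t = 0 the one-sided limits are ψ(0^-) = 3 and ψ(0^+) = 6.
By Dirichlet's theorem the series converges to their average, [(3) + (6)]/2 = 9/2.

9/2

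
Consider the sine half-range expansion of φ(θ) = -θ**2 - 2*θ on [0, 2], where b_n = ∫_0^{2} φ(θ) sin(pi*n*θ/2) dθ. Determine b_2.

b_2 = ∫_0^{2} (-θ**2 - 2*θ) sin(pi*θ) dθ.
Integrating by parts twice (tabular method), an antiderivative of (-θ**2 - 2*θ) sin(pi*θ) is θ**2*cos(pi*θ)/pi - 2*θ*sin(pi*θ)/pi**2 + 2*θ*cos(pi*θ)/pi - 2*sin(pi*θ)/pi**2 - 2*cos(pi*θ)/pi**3; evaluating from 0 to 2: ∫_{0}^{2} (-θ**2 - 2*θ) sin(pi*θ) dθ = (-2/pi**3 + 8/pi) - (-2/pi**3) = 8/pi.
Hence b_2 = 8/pi.

8/pi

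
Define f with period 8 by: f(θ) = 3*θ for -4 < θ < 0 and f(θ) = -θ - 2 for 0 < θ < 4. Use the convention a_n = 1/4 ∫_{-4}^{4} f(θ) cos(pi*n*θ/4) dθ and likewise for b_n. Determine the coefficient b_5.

4/(5*pi)

b_5 = 1/4 ∫_{-4}^{4} f(θ) sin(5*pi*θ/4) dθ.
Split the integral at the breakpoints.
Integrating by parts (boundary term plus one more integral), an antiderivative of (3*θ) sin(5*pi*θ/4) is -12*θ*cos(5*pi*θ/4)/(5*pi) + 48*sin(5*pi*θ/4)/(25*pi**2); evaluating from -4 to 0: ∫_{-4}^{0} (3*θ) sin(5*pi*θ/4) dθ = (0) - (-48/(5*pi)) = 48/(5*pi).
Integrating by parts (boundary term plus one more integral), an antiderivative of (-θ - 2) sin(5*pi*θ/4) is 4*θ*cos(5*pi*θ/4)/(5*pi) - 16*sin(5*pi*θ/4)/(25*pi**2) + 8*cos(5*pi*θ/4)/(5*pi); evaluating from 0 to 4: ∫_{0}^{4} (-θ - 2) sin(5*pi*θ/4) dθ = (-24/(5*pi)) - (8/(5*pi)) = -32/(5*pi).
Summing the pieces and multiplying by (1/4) gives b_5 = 4/(5*pi).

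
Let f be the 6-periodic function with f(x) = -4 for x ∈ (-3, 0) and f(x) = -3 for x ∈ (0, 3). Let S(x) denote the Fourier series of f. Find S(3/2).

f is continuous at x = 3/2 with value -3, so the series converges to -3 there.

-3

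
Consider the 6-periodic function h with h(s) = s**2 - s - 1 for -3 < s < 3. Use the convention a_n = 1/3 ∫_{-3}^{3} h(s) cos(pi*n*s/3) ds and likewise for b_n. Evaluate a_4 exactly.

a_4 = 1/3 ∫_{-3}^{3} h(s) cos(4*pi*s/3) ds.
Integrating by parts twice (tabular method), an antiderivative of (s**2 - s - 1) cos(4*pi*s/3) is 3*s**2*sin(4*pi*s/3)/(4*pi) - 3*s*sin(4*pi*s/3)/(4*pi) + 9*s*cos(4*pi*s/3)/(8*pi**2) - 3*sin(4*pi*s/3)/(4*pi) - 27*sin(4*pi*s/3)/(32*pi**3) - 9*cos(4*pi*s/3)/(16*pi**2); evaluating from -3 to 3: ∫_{-3}^{3} (s**2 - s - 1) cos(4*pi*s/3) ds = (45/(16*pi**2)) - (-63/(16*pi**2)) = 27/(4*pi**2).
Hence a_4 = (1/3)·(27/(4*pi**2)) = 9/(4*pi**2).

9/(4*pi**2)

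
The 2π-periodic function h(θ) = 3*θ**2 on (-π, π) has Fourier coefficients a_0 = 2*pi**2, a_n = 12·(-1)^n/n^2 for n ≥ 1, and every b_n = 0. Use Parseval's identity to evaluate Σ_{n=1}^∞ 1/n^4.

pi**4/90

Parseval: a_0^2/2 + Σ a_n^2 = (1/π) ∫_{-π}^{π} h(θ)^2 dθ = 18*pi**4/5.
Subtract a_0^2/2 = 2*pi**4: Σ a_n^2 = 8*pi**4/5.
Since a_n^2 = 144/n^4, Σ 1/n^4 = pi**4/90.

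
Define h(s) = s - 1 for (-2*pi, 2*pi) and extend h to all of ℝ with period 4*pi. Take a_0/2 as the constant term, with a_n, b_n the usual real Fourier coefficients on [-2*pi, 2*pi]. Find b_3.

b_3 = (1/(2*pi)) ∫_{-2*pi}^{2*pi} h(s) sin(3*s/2) ds.
Integrating by parts (boundary term plus one more integral), an antiderivative of (s - 1) sin(3*s/2) is -2*s*cos(3*s/2)/3 + 4*sin(3*s/2)/9 + 2*cos(3*s/2)/3; evaluating from -2*pi to 2*pi: ∫_{-2*pi}^{2*pi} (s - 1) sin(3*s/2) ds = (-2/3 + 4*pi/3) - (-4*pi/3 - 2/3) = 8*pi/3.
Hence b_3 = (1/(2*pi))·(8*pi/3) = 4/3.

4/3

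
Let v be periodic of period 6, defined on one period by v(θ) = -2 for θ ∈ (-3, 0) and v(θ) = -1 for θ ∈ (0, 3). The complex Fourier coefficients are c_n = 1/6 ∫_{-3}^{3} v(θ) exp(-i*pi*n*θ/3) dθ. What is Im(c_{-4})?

Since v is real-valued, Im(c_{-4}) = -1/6 ∫_{-3}^{3} v(θ) sin(-4*pi*θ/3) dθ = b_{4}/2.
Split the integral at the breakpoints.
Directly, an antiderivative of (-2) sin(-4*pi*θ/3) is -3*cos(4*pi*θ/3)/(2*pi); evaluating from -3 to 0: ∫_{-3}^{0} (-2) sin(-4*pi*θ/3) dθ = (-3/(2*pi)) - (-3/(2*pi)) = 0.
Directly, an antiderivative of (-1) sin(-4*pi*θ/3) is -3*cos(4*pi*θ/3)/(4*pi); evaluating from 0 to 3: ∫_{0}^{3} (-1) sin(-4*pi*θ/3) dθ = (-3/(4*pi)) - (-3/(4*pi)) = 0.
So ∫_{-3}^{3} v(θ) sin(-4*pi*θ/3) dθ = 0.
Hence Im(c_{-4}) = (-1/6)·(0) = 0.

0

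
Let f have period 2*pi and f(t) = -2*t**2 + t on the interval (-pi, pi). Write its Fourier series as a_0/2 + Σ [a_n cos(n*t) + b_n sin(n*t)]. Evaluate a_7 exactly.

8/49

a_7 = 1/pi ∫_{-pi}^{pi} f(t) cos(7*t) dt.
Integrating by parts twice (tabular method), an antiderivative of (-2*t**2 + t) cos(7*t) is -2*t**2*sin(7*t)/7 + t*sin(7*t)/7 - 4*t*cos(7*t)/49 + 4*sin(7*t)/343 + cos(7*t)/49; evaluating from -pi to pi: ∫_{-pi}^{pi} (-2*t**2 + t) cos(7*t) dt = (-1/49 + 4*pi/49) - (-4*pi/49 - 1/49) = 8*pi/49.
Hence a_7 = (1/pi)·(8*pi/49) = 8/49.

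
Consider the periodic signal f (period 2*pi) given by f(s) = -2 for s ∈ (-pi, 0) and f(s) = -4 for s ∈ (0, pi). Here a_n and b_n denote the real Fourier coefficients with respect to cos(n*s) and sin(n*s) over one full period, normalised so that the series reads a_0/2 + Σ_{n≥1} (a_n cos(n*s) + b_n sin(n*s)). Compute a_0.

a_0 = 1/pi ∫_{-pi}^{pi} f(s) ds = 1/pi · (-6*pi) = -6.

-6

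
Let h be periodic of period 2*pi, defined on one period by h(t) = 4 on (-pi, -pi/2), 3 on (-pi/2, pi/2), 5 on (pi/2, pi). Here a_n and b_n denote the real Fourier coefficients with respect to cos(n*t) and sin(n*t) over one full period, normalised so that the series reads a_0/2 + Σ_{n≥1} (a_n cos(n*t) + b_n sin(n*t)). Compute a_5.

-3/(5*pi)

a_5 = 1/pi ∫_{-pi}^{pi} h(t) cos(5*t) dt.
Split the integral at the breakpoints.
Directly, an antiderivative of (4) cos(5*t) is 4*sin(5*t)/5; evaluating from -pi to -pi/2: ∫_{-pi}^{-pi/2} (4) cos(5*t) dt = (-4/5) - (0) = -4/5.
Directly, an antiderivative of (3) cos(5*t) is 3*sin(5*t)/5; evaluating from -pi/2 to pi/2: ∫_{-pi/2}^{pi/2} (3) cos(5*t) dt = (3/5) - (-3/5) = 6/5.
Directly, an antiderivative of (5) cos(5*t) is sin(5*t); evaluating from pi/2 to pi: ∫_{pi/2}^{pi} (5) cos(5*t) dt = (0) - (1) = -1.
Summing the pieces and multiplying by (1/pi) gives a_5 = -3/(5*pi).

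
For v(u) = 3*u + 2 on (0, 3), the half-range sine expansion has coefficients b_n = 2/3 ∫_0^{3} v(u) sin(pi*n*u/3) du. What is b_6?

b_6 = 2/3 ∫_0^{3} (3*u + 2) sin(2*pi*u) du.
Integrating by parts (boundary term plus one more integral), an antiderivative of (3*u + 2) sin(2*pi*u) is -3*u*cos(2*pi*u)/(2*pi) + 3*sin(2*pi*u)/(4*pi**2) - cos(2*pi*u)/pi; evaluating from 0 to 3: ∫_{0}^{3} (3*u + 2) sin(2*pi*u) du = (-11/(2*pi)) - (-1/pi) = -9/(2*pi).
Hence b_6 = (2/3)·(-9/(2*pi)) = -3/pi.

-3/pi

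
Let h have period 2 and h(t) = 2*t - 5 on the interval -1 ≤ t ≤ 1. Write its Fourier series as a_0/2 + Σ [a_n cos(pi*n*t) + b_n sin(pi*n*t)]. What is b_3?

4/(3*pi)

b_3 = ∫_{-1}^{1} h(t) sin(3*pi*t) dt.
Integrating by parts (boundary term plus one more integral), an antiderivative of (2*t - 5) sin(3*pi*t) is -2*t*cos(3*pi*t)/(3*pi) + 2*sin(3*pi*t)/(9*pi**2) + 5*cos(3*pi*t)/(3*pi); evaluating from -1 to 1: ∫_{-1}^{1} (2*t - 5) sin(3*pi*t) dt = (-1/pi) - (-7/(3*pi)) = 4/(3*pi).
Hence b_3 = 4/(3*pi).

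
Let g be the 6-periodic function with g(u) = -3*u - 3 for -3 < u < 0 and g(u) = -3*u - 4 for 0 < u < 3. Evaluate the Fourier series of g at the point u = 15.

u = 15 differs from u = 3 by 2 full period(s), and the series is 6-periodic.
At u = 3 the one-sided limits are g(3^-) = -13 and g(3^+) = 6.
By Dirichlet's theorem the series converges to their average, [(-13) + (6)]/2 = -7/2.

-7/2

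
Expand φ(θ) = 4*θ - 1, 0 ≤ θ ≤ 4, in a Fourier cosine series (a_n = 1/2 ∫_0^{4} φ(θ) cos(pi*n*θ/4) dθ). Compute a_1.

-64/pi**2

a_1 = 1/2 ∫_0^{4} (4*θ - 1) cos(pi*θ/4) dθ.
Integrating by parts (boundary term plus one more integral), an antiderivative of (4*θ - 1) cos(pi*θ/4) is 16*θ*sin(pi*θ/4)/pi - 4*sin(pi*θ/4)/pi + 64*cos(pi*θ/4)/pi**2; evaluating from 0 to 4: ∫_{0}^{4} (4*θ - 1) cos(pi*θ/4) dθ = (-64/pi**2) - (64/pi**2) = -128/pi**2.
Hence a_1 = (1/2)·(-128/pi**2) = -64/pi**2.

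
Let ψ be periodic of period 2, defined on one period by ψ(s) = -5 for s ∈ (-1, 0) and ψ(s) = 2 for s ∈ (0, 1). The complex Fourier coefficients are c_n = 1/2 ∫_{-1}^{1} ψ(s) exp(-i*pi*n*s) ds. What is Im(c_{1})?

-7/pi

Since ψ is real-valued, Im(c_{1}) = -1/2 ∫_{-1}^{1} ψ(s) sin(pi*s) ds = -b_{1}/2.
Split the integral at the breakpoints.
Directly, an antiderivative of (-5) sin(pi*s) is 5*cos(pi*s)/pi; evaluating from -1 to 0: ∫_{-1}^{0} (-5) sin(pi*s) ds = (5/pi) - (-5/pi) = 10/pi.
Directly, an antiderivative of (2) sin(pi*s) is -2*cos(pi*s)/pi; evaluating from 0 to 1: ∫_{0}^{1} (2) sin(pi*s) ds = (2/pi) - (-2/pi) = 4/pi.
So ∫_{-1}^{1} ψ(s) sin(pi*s) ds = 14/pi.
Hence Im(c_{1}) = (-1/2)·(14/pi) = -7/pi.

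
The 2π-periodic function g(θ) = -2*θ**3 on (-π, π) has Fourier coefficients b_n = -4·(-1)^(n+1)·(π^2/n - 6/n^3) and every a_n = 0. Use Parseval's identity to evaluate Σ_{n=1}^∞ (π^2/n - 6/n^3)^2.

pi**6/14

Parseval: Σ b_n^2 = (1/π) ∫_{-π}^{π} g(θ)^2 dθ = 8*pi**6/7.
b_n^2 = 16·(π^2/n - 6/n^3)^2, so the sum equals (8*pi**6/7)/16 = pi**6/14.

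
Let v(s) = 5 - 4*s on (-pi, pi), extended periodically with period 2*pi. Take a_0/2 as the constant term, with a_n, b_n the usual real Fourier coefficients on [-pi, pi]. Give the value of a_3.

0

a_3 = 1/pi ∫_{-pi}^{pi} v(s) cos(3*s) ds.
Integrating by parts (boundary term plus one more integral), an antiderivative of (5 - 4*s) cos(3*s) is -4*s*sin(3*s)/3 + 5*sin(3*s)/3 - 4*cos(3*s)/9; evaluating from -pi to pi: ∫_{-pi}^{pi} (5 - 4*s) cos(3*s) ds = (4/9) - (4/9) = 0.
Hence a_3 = (1/pi)·(0) = 0.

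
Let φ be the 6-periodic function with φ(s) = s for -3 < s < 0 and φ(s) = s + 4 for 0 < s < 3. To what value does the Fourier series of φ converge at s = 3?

2

At s = 3 the one-sided limits are φ(3^-) = 7 and φ(3^+) = -3.
By Dirichlet's theorem the series converges to their average, [(7) + (-3)]/2 = 2.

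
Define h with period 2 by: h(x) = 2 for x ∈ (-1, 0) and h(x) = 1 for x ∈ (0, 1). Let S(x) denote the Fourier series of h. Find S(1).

At x = 1 the one-sided limits are h(1^-) = 1 and h(1^+) = 2.
By Dirichlet's theorem the series converges to their average, [(1) + (2)]/2 = 3/2.

3/2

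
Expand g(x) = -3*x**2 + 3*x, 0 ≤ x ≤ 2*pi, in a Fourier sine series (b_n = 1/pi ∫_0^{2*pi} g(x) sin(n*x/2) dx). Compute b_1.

b_1 = 1/pi ∫_0^{2*pi} (-3*x**2 + 3*x) sin(x/2) dx.
Integrating by parts twice (tabular method), an antiderivative of (-3*x**2 + 3*x) sin(x/2) is 6*x**2*cos(x/2) - 24*x*sin(x/2) - 6*x*cos(x/2) + 12*sin(x/2) - 48*cos(x/2); evaluating from 0 to 2*pi: ∫_{0}^{2*pi} (-3*x**2 + 3*x) sin(x/2) dx = (-24*pi**2 + 12*pi + 48) - (-48) = -24*pi**2 + 12*pi + 96.
Hence b_1 = (1/pi)·(-24*pi**2 + 12*pi + 96) = -24*pi + 12 + 96/pi.

-24*pi + 12 + 96/pi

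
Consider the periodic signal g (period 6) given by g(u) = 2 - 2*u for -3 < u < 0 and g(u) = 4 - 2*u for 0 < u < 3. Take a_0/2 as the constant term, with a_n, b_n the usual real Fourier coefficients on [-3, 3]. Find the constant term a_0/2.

a_0 = 1/3 ∫_{-3}^{3} g(u) du = 1/3 · (18) = 6.
So the constant term a_0/2 = 3.

3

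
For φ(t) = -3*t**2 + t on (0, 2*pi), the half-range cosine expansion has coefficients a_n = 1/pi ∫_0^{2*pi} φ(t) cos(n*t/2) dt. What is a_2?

-12

a_2 = 1/pi ∫_0^{2*pi} (-3*t**2 + t) cos(t) dt.
Integrating by parts twice (tabular method), an antiderivative of (-3*t**2 + t) cos(t) is -3*t**2*sin(t) + t*sin(t) - 6*t*cos(t) + 6*sin(t) + cos(t); evaluating from 0 to 2*pi: ∫_{0}^{2*pi} (-3*t**2 + t) cos(t) dt = (1 - 12*pi) - (1) = -12*pi.
Hence a_2 = (1/pi)·(-12*pi) = -12.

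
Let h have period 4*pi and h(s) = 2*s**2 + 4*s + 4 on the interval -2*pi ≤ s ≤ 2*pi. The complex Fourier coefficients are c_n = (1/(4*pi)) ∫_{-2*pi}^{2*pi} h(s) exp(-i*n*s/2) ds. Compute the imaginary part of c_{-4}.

Since h is real-valued, Im(c_{-4}) = -(1/(4*pi)) ∫_{-2*pi}^{2*pi} h(s) sin(-2*s) ds = b_{4}/2.
Integrating by parts twice (tabular method), an antiderivative of (2*s**2 + 4*s + 4) sin(-2*s) is s**2*cos(2*s) - s*sin(2*s) + 2*s*cos(2*s) - sin(2*s) + 3*cos(2*s)/2; evaluating from -2*pi to 2*pi: ∫_{-2*pi}^{2*pi} (2*s**2 + 4*s + 4) sin(-2*s) ds = (3/2 + 4*pi + 4*pi**2) - (-4*pi + 3/2 + 4*pi**2) = 8*pi.
Hence Im(c_{-4}) = (-1/(4*pi))·(8*pi) = -2.

-2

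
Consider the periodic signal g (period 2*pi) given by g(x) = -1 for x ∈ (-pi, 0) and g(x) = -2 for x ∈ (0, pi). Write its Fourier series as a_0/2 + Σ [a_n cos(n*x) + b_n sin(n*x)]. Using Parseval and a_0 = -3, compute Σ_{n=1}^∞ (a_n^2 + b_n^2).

1/2

Parseval: a_0^2/2 + Σ_{n≥1} (a_n^2+b_n^2) = 1/pi ∫_{-pi}^{pi} g(x)^2 dx = 5.
Subtract a_0^2/2 = 9/2: Σ (a_n^2+b_n^2) = 1/2.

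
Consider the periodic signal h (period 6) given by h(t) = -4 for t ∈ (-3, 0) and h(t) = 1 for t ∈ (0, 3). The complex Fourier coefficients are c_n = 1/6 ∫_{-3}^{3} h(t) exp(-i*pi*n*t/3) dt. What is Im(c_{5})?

-1/pi

Since h is real-valued, Im(c_{5}) = -1/6 ∫_{-3}^{3} h(t) sin(5*pi*t/3) dt = -b_{5}/2.
Split the integral at the breakpoints.
Directly, an antiderivative of (-4) sin(5*pi*t/3) is 12*cos(5*pi*t/3)/(5*pi); evaluating from -3 to 0: ∫_{-3}^{0} (-4) sin(5*pi*t/3) dt = (12/(5*pi)) - (-12/(5*pi)) = 24/(5*pi).
Directly, an antiderivative of (1) sin(5*pi*t/3) is -3*cos(5*pi*t/3)/(5*pi); evaluating from 0 to 3: ∫_{0}^{3} (1) sin(5*pi*t/3) dt = (3/(5*pi)) - (-3/(5*pi)) = 6/(5*pi).
So ∫_{-3}^{3} h(t) sin(5*pi*t/3) dt = 6/pi.
Hence Im(c_{5}) = (-1/6)·(6/pi) = -1/pi.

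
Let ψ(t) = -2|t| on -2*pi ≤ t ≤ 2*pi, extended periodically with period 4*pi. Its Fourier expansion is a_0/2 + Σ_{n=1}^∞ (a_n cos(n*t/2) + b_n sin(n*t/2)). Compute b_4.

0

b_4 = (1/(2*pi)) ∫_{-2*pi}^{2*pi} ψ(t) sin(2*t) dt.
ψ is even and sin(2*t) is odd, so the integrand is odd over a symmetric interval and the integral vanishes.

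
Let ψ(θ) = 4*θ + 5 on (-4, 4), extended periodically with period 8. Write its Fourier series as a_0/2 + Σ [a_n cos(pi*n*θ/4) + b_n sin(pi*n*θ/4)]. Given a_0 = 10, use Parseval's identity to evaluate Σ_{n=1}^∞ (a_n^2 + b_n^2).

512/3

Parseval: a_0^2/2 + Σ_{n≥1} (a_n^2+b_n^2) = 1/4 ∫_{-4}^{4} ψ(θ)^2 dθ = 662/3.
Subtract a_0^2/2 = 50: Σ (a_n^2+b_n^2) = 512/3.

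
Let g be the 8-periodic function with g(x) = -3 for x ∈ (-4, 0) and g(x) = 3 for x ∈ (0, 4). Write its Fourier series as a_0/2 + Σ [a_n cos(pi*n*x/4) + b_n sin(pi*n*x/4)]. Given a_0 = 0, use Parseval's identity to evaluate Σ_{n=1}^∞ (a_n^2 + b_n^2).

Parseval: a_0^2/2 + Σ_{n≥1} (a_n^2+b_n^2) = 1/4 ∫_{-4}^{4} g(x)^2 dx = 18.
Subtract a_0^2/2 = 0: Σ (a_n^2+b_n^2) = 18.

18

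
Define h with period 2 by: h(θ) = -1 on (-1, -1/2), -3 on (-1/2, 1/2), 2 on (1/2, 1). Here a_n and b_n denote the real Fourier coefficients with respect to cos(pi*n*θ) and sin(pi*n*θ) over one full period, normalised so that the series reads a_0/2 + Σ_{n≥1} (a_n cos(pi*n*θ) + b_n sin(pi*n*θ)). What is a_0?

-5/2

a_0 = ∫_{-1}^{1} h(θ) dθ = -5/2.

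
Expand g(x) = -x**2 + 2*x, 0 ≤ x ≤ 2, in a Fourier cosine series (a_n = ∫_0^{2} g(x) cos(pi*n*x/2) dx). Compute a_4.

-1/pi**2

a_4 = ∫_0^{2} (-x**2 + 2*x) cos(2*pi*x) dx.
Integrating by parts twice (tabular method), an antiderivative of (-x**2 + 2*x) cos(2*pi*x) is -x**2*sin(2*pi*x)/(2*pi) + x*sin(2*pi*x)/pi - x*cos(2*pi*x)/(2*pi**2) + sin(2*pi*x)/(4*pi**3) + cos(2*pi*x)/(2*pi**2); evaluating from 0 to 2: ∫_{0}^{2} (-x**2 + 2*x) cos(2*pi*x) dx = (-1/(2*pi**2)) - (1/(2*pi**2)) = -1/pi**2.
Hence a_4 = -1/pi**2.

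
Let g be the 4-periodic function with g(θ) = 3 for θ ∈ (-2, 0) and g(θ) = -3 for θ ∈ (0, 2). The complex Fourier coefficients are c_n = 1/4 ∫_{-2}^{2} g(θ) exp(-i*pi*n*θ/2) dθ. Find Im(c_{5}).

Since g is real-valued, Im(c_{5}) = -1/4 ∫_{-2}^{2} g(θ) sin(5*pi*θ/2) dθ = -b_{5}/2.
g is odd and sin(5*pi*θ/2) is odd, so the integrand is even: ∫_{-2}^{2} g(θ) sin(5*pi*θ/2) dθ = 2∫_0^{2} g(θ) sin(5*pi*θ/2) dθ.
Directly, an antiderivative of (-3) sin(5*pi*θ/2) is 6*cos(5*pi*θ/2)/(5*pi); evaluating from 0 to 2: ∫_{0}^{2} (-3) sin(5*pi*θ/2) dθ = (-6/(5*pi)) - (6/(5*pi)) = -12/(5*pi).
So ∫_{-2}^{2} g(θ) sin(5*pi*θ/2) dθ = -24/(5*pi).
Hence Im(c_{5}) = (-1/4)·(-24/(5*pi)) = 6/(5*pi).

6/(5*pi)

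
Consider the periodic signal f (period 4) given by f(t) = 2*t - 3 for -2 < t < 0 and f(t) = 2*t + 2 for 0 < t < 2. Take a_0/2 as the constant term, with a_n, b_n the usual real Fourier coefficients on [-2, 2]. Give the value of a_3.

0

a_3 = 1/2 ∫_{-2}^{2} f(t) cos(3*pi*t/2) dt.
Split the integral at the breakpoints.
Integrating by parts (boundary term plus one more integral), an antiderivative of (2*t - 3) cos(3*pi*t/2) is 4*t*sin(3*pi*t/2)/(3*pi) - 2*sin(3*pi*t/2)/pi + 8*cos(3*pi*t/2)/(9*pi**2); evaluating from -2 to 0: ∫_{-2}^{0} (2*t - 3) cos(3*pi*t/2) dt = (8/(9*pi**2)) - (-8/(9*pi**2)) = 16/(9*pi**2).
Integrating by parts (boundary term plus one more integral), an antiderivative of (2*t + 2) cos(3*pi*t/2) is 4*t*sin(3*pi*t/2)/(3*pi) + 4*sin(3*pi*t/2)/(3*pi) + 8*cos(3*pi*t/2)/(9*pi**2); evaluating from 0 to 2: ∫_{0}^{2} (2*t + 2) cos(3*pi*t/2) dt = (-8/(9*pi**2)) - (8/(9*pi**2)) = -16/(9*pi**2).
Summing the pieces and multiplying by (1/2) gives a_3 = 0.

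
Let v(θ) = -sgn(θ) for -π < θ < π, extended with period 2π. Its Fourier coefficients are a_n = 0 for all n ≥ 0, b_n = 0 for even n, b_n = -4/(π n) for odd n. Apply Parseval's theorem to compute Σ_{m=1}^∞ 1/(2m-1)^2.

Parseval: Σ b_n^2 = (1/π) ∫_{-π}^{π} v(θ)^2 dθ = 2.
Only odd n contribute, with b_n^2 = 16/(π^2 n^2), so Σ_{m≥1} 1/(2m-1)^2 = π^2·(2)/16 = pi**2/8.

pi**2/8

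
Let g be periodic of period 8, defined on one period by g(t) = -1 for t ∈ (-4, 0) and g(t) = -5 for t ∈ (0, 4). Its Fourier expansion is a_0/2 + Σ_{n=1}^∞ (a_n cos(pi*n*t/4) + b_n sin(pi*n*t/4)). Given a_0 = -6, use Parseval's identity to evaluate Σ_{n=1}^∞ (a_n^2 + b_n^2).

Parseval: a_0^2/2 + Σ_{n≥1} (a_n^2+b_n^2) = 1/4 ∫_{-4}^{4} g(t)^2 dt = 26.
Subtract a_0^2/2 = 18: Σ (a_n^2+b_n^2) = 8.

8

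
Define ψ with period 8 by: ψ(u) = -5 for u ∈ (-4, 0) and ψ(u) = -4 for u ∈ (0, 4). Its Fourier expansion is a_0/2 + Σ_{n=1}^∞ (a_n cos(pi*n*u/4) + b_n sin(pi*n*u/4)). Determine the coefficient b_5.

b_5 = 1/4 ∫_{-4}^{4} ψ(u) sin(5*pi*u/4) du.
Split the integral at the breakpoints.
Directly, an antiderivative of (-5) sin(5*pi*u/4) is 4*cos(5*pi*u/4)/pi; evaluating from -4 to 0: ∫_{-4}^{0} (-5) sin(5*pi*u/4) du = (4/pi) - (-4/pi) = 8/pi.
Directly, an antiderivative of (-4) sin(5*pi*u/4) is 16*cos(5*pi*u/4)/(5*pi); evaluating from 0 to 4: ∫_{0}^{4} (-4) sin(5*pi*u/4) du = (-16/(5*pi)) - (16/(5*pi)) = -32/(5*pi).
Summing the pieces and multiplying by (1/4) gives b_5 = 2/(5*pi).

2/(5*pi)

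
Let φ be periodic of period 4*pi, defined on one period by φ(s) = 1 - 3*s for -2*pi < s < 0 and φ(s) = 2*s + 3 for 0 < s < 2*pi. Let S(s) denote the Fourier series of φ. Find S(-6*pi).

s = -6*pi differs from s = -2*pi by -1 full period(s), and the series is 4*pi-periodic.
At s = -2*pi the one-sided limits are φ(-2*pi^-) = 3 + 4*pi and φ(-2*pi^+) = 1 + 6*pi.
By Dirichlet's theorem the series converges to their average, [(3 + 4*pi) + (1 + 6*pi)]/2 = 2 + 5*pi.

2 + 5*pi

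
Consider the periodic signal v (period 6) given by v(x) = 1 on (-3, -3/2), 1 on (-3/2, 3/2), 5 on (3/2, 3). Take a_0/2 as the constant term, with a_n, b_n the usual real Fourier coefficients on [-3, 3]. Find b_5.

b_5 = 1/3 ∫_{-3}^{3} v(x) sin(5*pi*x/3) dx.
Split the integral at the breakpoints.
Directly, an antiderivative of (1) sin(5*pi*x/3) is -3*cos(5*pi*x/3)/(5*pi); evaluating from -3 to -3/2: ∫_{-3}^{-3/2} (1) sin(5*pi*x/3) dx = (0) - (3/(5*pi)) = -3/(5*pi).
Directly, an antiderivative of (1) sin(5*pi*x/3) is -3*cos(5*pi*x/3)/(5*pi); evaluating from -3/2 to 3/2: ∫_{-3/2}^{3/2} (1) sin(5*pi*x/3) dx = (0) - (0) = 0.
Directly, an antiderivative of (5) sin(5*pi*x/3) is -3*cos(5*pi*x/3)/pi; evaluating from 3/2 to 3: ∫_{3/2}^{3} (5) sin(5*pi*x/3) dx = (3/pi) - (0) = 3/pi.
Summing the pieces and multiplying by (1/3) gives b_5 = 4/(5*pi).

4/(5*pi)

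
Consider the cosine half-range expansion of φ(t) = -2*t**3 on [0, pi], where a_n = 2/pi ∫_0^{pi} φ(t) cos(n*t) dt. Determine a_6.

-pi/3

a_6 = 2/pi ∫_0^{pi} (-2*t**3) cos(6*t) dt.
Integrating by parts three times (tabular method), an antiderivative of (-2*t**3) cos(6*t) is -t**3*sin(6*t)/3 - t**2*cos(6*t)/6 + t*sin(6*t)/18 + cos(6*t)/108; evaluating from 0 to pi: ∫_{0}^{pi} (-2*t**3) cos(6*t) dt = (1/108 - pi**2/6) - (1/108) = -pi**2/6.
Hence a_6 = (2/pi)·(-pi**2/6) = -pi/3.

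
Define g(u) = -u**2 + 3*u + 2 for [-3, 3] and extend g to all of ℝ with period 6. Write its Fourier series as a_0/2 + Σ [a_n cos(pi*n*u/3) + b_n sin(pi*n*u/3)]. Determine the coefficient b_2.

b_2 = 1/3 ∫_{-3}^{3} g(u) sin(2*pi*u/3) du.
Integrating by parts twice (tabular method), an antiderivative of (-u**2 + 3*u + 2) sin(2*pi*u/3) is 3*u**2*cos(2*pi*u/3)/(2*pi) - 9*u*sin(2*pi*u/3)/(2*pi**2) - 9*u*cos(2*pi*u/3)/(2*pi) + 27*sin(2*pi*u/3)/(4*pi**2) - 3*cos(2*pi*u/3)/pi - 27*cos(2*pi*u/3)/(4*pi**3); evaluating from -3 to 3: ∫_{-3}^{3} (-u**2 + 3*u + 2) sin(2*pi*u/3) du = (-3/pi - 27/(4*pi**3)) - (-27/(4*pi**3) + 24/pi) = -27/pi.
Hence b_2 = (1/3)·(-27/pi) = -9/pi.

-9/pi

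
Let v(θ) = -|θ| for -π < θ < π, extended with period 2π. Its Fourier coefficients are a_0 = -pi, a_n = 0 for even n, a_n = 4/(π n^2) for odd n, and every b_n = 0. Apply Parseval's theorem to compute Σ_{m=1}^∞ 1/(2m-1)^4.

Parseval: a_0^2/2 + Σ a_n^2 = (1/π) ∫_{-π}^{π} v(θ)^2 dθ = 2*pi**2/3.
Subtract a_0^2/2 = pi**2/2: Σ a_n^2 = pi**2/6.
Only odd n contribute, with a_n^2 = 16/(π^2 n^4), so Σ_{m≥1} 1/(2m-1)^4 = π^2·(pi**2/6)/16 = pi**4/96.

pi**4/96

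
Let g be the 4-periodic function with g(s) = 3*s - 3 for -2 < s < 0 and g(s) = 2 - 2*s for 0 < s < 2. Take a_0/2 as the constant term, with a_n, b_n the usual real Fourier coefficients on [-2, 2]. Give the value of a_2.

a_2 = 1/2 ∫_{-2}^{2} g(s) cos(pi*s) ds.
Split the integral at the breakpoints.
Integrating by parts (boundary term plus one more integral), an antiderivative of (3*s - 3) cos(pi*s) is 3*s*sin(pi*s)/pi - 3*sin(pi*s)/pi + 3*cos(pi*s)/pi**2; evaluating from -2 to 0: ∫_{-2}^{0} (3*s - 3) cos(pi*s) ds = (3/pi**2) - (3/pi**2) = 0.
Integrating by parts (boundary term plus one more integral), an antiderivative of (2 - 2*s) cos(pi*s) is -2*s*sin(pi*s)/pi + 2*sin(pi*s)/pi - 2*cos(pi*s)/pi**2; evaluating from 0 to 2: ∫_{0}^{2} (2 - 2*s) cos(pi*s) ds = (-2/pi**2) - (-2/pi**2) = 0.
Summing the pieces and multiplying by (1/2) gives a_2 = 0.

0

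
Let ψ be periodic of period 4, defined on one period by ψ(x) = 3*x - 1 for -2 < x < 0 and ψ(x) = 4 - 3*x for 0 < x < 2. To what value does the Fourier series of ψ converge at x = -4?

x = -4 differs from x = 0 by -1 full period(s), and the series is 4-periodic.
At x = 0 the one-sided limits are ψ(0^-) = -1 and ψ(0^+) = 4.
By Dirichlet's theorem the series converges to their average, [(-1) + (4)]/2 = 3/2.

3/2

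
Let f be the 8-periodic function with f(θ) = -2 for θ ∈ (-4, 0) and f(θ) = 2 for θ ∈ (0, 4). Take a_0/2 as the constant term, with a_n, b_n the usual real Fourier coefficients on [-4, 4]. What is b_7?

b_7 = 1/4 ∫_{-4}^{4} f(θ) sin(7*pi*θ/4) dθ.
f is odd and sin(7*pi*θ/4) is odd, so the integrand is even and b_7 = 1/2 ∫_0^{4} f(θ) sin(7*pi*θ/4) dθ.
Directly, an antiderivative of (2) sin(7*pi*θ/4) is -8*cos(7*pi*θ/4)/(7*pi); evaluating from 0 to 4: ∫_{0}^{4} (2) sin(7*pi*θ/4) dθ = (8/(7*pi)) - (-8/(7*pi)) = 16/(7*pi).
Hence b_7 = (1/2)·(16/(7*pi)) = 8/(7*pi).

8/(7*pi)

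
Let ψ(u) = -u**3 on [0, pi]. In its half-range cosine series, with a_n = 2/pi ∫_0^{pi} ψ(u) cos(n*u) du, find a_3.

a_3 = 2/pi ∫_0^{pi} (-u**3) cos(3*u) du.
Integrating by parts three times (tabular method), an antiderivative of (-u**3) cos(3*u) is -u**3*sin(3*u)/3 - u**2*cos(3*u)/3 + 2*u*sin(3*u)/9 + 2*cos(3*u)/27; evaluating from 0 to pi: ∫_{0}^{pi} (-u**3) cos(3*u) du = (-2/27 + pi**2/3) - (2/27) = -4/27 + pi**2/3.
Hence a_3 = (2/pi)·(-4/27 + pi**2/3) = 2*(-4 + 9*pi**2)/(27*pi).

2*(-4 + 9*pi**2)/(27*pi)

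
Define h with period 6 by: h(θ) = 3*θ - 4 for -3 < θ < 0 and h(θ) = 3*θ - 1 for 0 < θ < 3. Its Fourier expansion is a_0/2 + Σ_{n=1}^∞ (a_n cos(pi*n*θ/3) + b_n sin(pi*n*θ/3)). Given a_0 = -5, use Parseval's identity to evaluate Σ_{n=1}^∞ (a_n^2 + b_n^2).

Parseval: a_0^2/2 + Σ_{n≥1} (a_n^2+b_n^2) = 1/3 ∫_{-3}^{3} h(θ)^2 dθ = 98.
Subtract a_0^2/2 = 25/2: Σ (a_n^2+b_n^2) = 171/2.

171/2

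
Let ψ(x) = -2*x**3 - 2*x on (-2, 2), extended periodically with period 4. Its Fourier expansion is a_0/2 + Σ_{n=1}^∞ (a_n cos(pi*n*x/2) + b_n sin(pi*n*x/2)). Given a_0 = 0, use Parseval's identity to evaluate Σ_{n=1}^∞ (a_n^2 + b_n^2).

Parseval: a_0^2/2 + Σ_{n≥1} (a_n^2+b_n^2) = 1/2 ∫_{-2}^{2} ψ(x)^2 dx = 14176/105.
Subtract a_0^2/2 = 0: Σ (a_n^2+b_n^2) = 14176/105.

14176/105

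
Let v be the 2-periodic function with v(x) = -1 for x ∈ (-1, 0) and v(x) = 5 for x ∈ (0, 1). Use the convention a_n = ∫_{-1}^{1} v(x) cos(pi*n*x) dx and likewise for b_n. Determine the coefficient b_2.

0

b_2 = ∫_{-1}^{1} v(x) sin(2*pi*x) dx.
Split the integral at the breakpoints.
Directly, an antiderivative of (-1) sin(2*pi*x) is cos(2*pi*x)/(2*pi); evaluating from -1 to 0: ∫_{-1}^{0} (-1) sin(2*pi*x) dx = (1/(2*pi)) - (1/(2*pi)) = 0.
Directly, an antiderivative of (5) sin(2*pi*x) is -5*cos(2*pi*x)/(2*pi); evaluating from 0 to 1: ∫_{0}^{1} (5) sin(2*pi*x) dx = (-5/(2*pi)) - (-5/(2*pi)) = 0.
Summing the pieces gives b_2 = 0.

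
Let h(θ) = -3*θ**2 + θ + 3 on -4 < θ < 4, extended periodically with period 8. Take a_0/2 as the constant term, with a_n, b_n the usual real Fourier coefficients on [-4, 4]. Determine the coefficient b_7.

8/(7*pi)

b_7 = 1/4 ∫_{-4}^{4} h(θ) sin(7*pi*θ/4) dθ.
Integrating by parts twice (tabular method), an antiderivative of (-3*θ**2 + θ + 3) sin(7*pi*θ/4) is 12*θ**2*cos(7*pi*θ/4)/(7*pi) - 96*θ*sin(7*pi*θ/4)/(49*pi**2) - 4*θ*cos(7*pi*θ/4)/(7*pi) + 16*sin(7*pi*θ/4)/(49*pi**2) - 12*cos(7*pi*θ/4)/(7*pi) - 384*cos(7*pi*θ/4)/(343*pi**3); evaluating from -4 to 4: ∫_{-4}^{4} (-3*θ**2 + θ + 3) sin(7*pi*θ/4) dθ = (4*(96 - 2009*pi**2)/(343*pi**3)) - (-28/pi + 384/(343*pi**3)) = 32/(7*pi).
Hence b_7 = (1/4)·(32/(7*pi)) = 8/(7*pi).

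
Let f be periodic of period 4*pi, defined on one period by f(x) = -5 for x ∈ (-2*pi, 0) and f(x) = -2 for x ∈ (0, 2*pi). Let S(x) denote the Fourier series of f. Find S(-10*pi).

x = -10*pi differs from x = -2*pi by -2 full period(s), and the series is 4*pi-periodic.
At x = -2*pi the one-sided limits are f(-2*pi^-) = -2 and f(-2*pi^+) = -5.
By Dirichlet's theorem the series converges to their average, [(-2) + (-5)]/2 = -7/2.

-7/2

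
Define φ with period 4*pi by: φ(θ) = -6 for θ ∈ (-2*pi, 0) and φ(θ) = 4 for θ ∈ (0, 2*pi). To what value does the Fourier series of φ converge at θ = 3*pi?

-6

θ = 3*pi differs from θ = -pi by 1 full period(s), and the series is 4*pi-periodic.
φ is continuous at θ = -pi with value -6, so the series converges to -6 there.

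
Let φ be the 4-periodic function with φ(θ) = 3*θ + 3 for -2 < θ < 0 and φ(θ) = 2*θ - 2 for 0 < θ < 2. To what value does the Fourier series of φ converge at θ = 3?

θ = 3 differs from θ = -1 by 1 full period(s), and the series is 4-periodic.
φ is continuous at θ = -1 with value 0, so the series converges to 0 there.

0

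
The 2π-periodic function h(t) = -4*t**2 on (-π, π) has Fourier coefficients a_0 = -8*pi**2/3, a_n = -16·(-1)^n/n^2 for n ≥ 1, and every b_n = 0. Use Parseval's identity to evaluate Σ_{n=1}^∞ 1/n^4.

Parseval: a_0^2/2 + Σ a_n^2 = (1/π) ∫_{-π}^{π} h(t)^2 dt = 32*pi**4/5.
Subtract a_0^2/2 = 32*pi**4/9: Σ a_n^2 = 128*pi**4/45.
Since a_n^2 = 256/n^4, Σ 1/n^4 = pi**4/90.

pi**4/90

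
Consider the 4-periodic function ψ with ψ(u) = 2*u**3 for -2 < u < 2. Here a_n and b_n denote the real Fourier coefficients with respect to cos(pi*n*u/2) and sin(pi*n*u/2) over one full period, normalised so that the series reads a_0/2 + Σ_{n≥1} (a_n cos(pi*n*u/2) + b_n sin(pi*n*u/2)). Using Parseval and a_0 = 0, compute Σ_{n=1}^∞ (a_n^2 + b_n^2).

512/7

Parseval: a_0^2/2 + Σ_{n≥1} (a_n^2+b_n^2) = 1/2 ∫_{-2}^{2} ψ(u)^2 du = 512/7.
Subtract a_0^2/2 = 0: Σ (a_n^2+b_n^2) = 512/7.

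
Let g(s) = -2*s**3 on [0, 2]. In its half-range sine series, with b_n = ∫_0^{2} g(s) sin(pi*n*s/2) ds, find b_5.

b_5 = ∫_0^{2} (-2*s**3) sin(5*pi*s/2) ds.
Integrating by parts three times (tabular method), an antiderivative of (-2*s**3) sin(5*pi*s/2) is 4*s**3*cos(5*pi*s/2)/(5*pi) - 24*s**2*sin(5*pi*s/2)/(25*pi**2) - 96*s*cos(5*pi*s/2)/(125*pi**3) + 192*sin(5*pi*s/2)/(625*pi**4); evaluating from 0 to 2: ∫_{0}^{2} (-2*s**3) sin(5*pi*s/2) ds = (32*(6 - 25*pi**2)/(125*pi**3)) - (0) = 32*(6 - 25*pi**2)/(125*pi**3).
Hence b_5 = 32*(6 - 25*pi**2)/(125*pi**3).

32*(6 - 25*pi**2)/(125*pi**3)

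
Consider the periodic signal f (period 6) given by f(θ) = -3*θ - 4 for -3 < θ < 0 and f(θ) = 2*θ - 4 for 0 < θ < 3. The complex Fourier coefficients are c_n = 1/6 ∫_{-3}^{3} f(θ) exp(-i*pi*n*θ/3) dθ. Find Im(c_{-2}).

3/(4*pi)

Since f is real-valued, Im(c_{-2}) = -1/6 ∫_{-3}^{3} f(θ) sin(-2*pi*θ/3) dθ = b_{2}/2.
Split the integral at the breakpoints.
Integrating by parts (boundary term plus one more integral), an antiderivative of (-3*θ - 4) sin(-2*pi*θ/3) is -9*θ*cos(2*pi*θ/3)/(2*pi) + 27*sin(2*pi*θ/3)/(4*pi**2) - 6*cos(2*pi*θ/3)/pi; evaluating from -3 to 0: ∫_{-3}^{0} (-3*θ - 4) sin(-2*pi*θ/3) dθ = (-6/pi) - (15/(2*pi)) = -27/(2*pi).
Integrating by parts (boundary term plus one more integral), an antiderivative of (2*θ - 4) sin(-2*pi*θ/3) is 3*θ*cos(2*pi*θ/3)/pi - 9*sin(2*pi*θ/3)/(2*pi**2) - 6*cos(2*pi*θ/3)/pi; evaluating from 0 to 3: ∫_{0}^{3} (2*θ - 4) sin(-2*pi*θ/3) dθ = (3/pi) - (-6/pi) = 9/pi.
So ∫_{-3}^{3} f(θ) sin(-2*pi*θ/3) dθ = -9/(2*pi).
Hence Im(c_{-2}) = (-1/6)·(-9/(2*pi)) = 3/(4*pi).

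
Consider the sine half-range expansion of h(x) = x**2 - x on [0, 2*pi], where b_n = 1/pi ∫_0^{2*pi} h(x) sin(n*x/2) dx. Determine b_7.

4*(-49*pi - 8 + 98*pi**2)/(343*pi)

b_7 = 1/pi ∫_0^{2*pi} (x**2 - x) sin(7*x/2) dx.
Integrating by parts twice (tabular method), an antiderivative of (x**2 - x) sin(7*x/2) is -2*x**2*cos(7*x/2)/7 + 8*x*sin(7*x/2)/49 + 2*x*cos(7*x/2)/7 - 4*sin(7*x/2)/49 + 16*cos(7*x/2)/343; evaluating from 0 to 2*pi: ∫_{0}^{2*pi} (x**2 - x) sin(7*x/2) dx = (-4*pi/7 - 16/343 + 8*pi**2/7) - (16/343) = -4*pi/7 - 32/343 + 8*pi**2/7.
Hence b_7 = (1/pi)·(-4*pi/7 - 32/343 + 8*pi**2/7) = 4*(-49*pi - 8 + 98*pi**2)/(343*pi).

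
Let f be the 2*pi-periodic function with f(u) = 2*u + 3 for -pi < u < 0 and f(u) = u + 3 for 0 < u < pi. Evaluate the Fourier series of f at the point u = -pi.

3 - pi/2

At u = -pi the one-sided limits are f(-pi^-) = 3 + pi and f(-pi^+) = 3 - 2*pi.
By Dirichlet's theorem the series converges to their average, [(3 + pi) + (3 - 2*pi)]/2 = 3 - pi/2.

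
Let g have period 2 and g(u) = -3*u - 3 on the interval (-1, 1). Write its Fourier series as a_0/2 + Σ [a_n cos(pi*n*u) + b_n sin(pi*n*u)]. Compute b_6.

1/pi

b_6 = ∫_{-1}^{1} g(u) sin(6*pi*u) du.
Integrating by parts (boundary term plus one more integral), an antiderivative of (-3*u - 3) sin(6*pi*u) is u*cos(6*pi*u)/(2*pi) - sin(6*pi*u)/(12*pi**2) + cos(6*pi*u)/(2*pi); evaluating from -1 to 1: ∫_{-1}^{1} (-3*u - 3) sin(6*pi*u) du = (1/pi) - (0) = 1/pi.
Hence b_6 = 1/pi.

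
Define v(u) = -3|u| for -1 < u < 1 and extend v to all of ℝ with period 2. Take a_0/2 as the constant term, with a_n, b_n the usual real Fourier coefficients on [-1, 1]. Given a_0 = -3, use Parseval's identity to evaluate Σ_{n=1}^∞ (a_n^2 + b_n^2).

3/2

Parseval: a_0^2/2 + Σ_{n≥1} (a_n^2+b_n^2) = ∫_{-1}^{1} v(u)^2 du = 6.
Subtract a_0^2/2 = 9/2: Σ (a_n^2+b_n^2) = 3/2.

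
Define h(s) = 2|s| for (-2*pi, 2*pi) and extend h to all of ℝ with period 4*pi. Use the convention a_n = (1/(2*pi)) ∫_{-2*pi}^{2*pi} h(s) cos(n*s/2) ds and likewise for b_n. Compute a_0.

4*pi

a_0 = (1/(2*pi)) ∫_{-2*pi}^{2*pi} h(s) ds = (1/(2*pi)) · (8*pi**2) = 4*pi.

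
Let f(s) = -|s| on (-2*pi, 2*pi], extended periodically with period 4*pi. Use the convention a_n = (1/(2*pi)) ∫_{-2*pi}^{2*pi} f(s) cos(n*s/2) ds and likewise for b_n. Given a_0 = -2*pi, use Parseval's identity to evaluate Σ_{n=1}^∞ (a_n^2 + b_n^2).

2*pi**2/3

Parseval: a_0^2/2 + Σ_{n≥1} (a_n^2+b_n^2) = (1/(2*pi)) ∫_{-2*pi}^{2*pi} f(s)^2 ds = 8*pi**2/3.
Subtract a_0^2/2 = 2*pi**2: Σ (a_n^2+b_n^2) = 2*pi**2/3.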